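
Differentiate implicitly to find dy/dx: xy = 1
Apply d/dx to both sides, remembering that y depends on x. Each occurrence of y therefore brings in a y' = dy/dx via the chain rule.

With F(x, y) equal to the left-hand side minus the right, differentiate F term by term:
  d/dx[xy] = x·y' + y
  d/dx[-1] = 0
Adding these up, d/dx[F] = 0 becomes
  (y) + (x)·y' = 0,
so isolating y',
  dy/dx = -(y)/(x) = -y/x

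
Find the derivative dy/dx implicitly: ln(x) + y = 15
Take d/dx of both sides. Since y is implicitly a function of x, the chain rule attaches a y' = dy/dx factor whenever we differentiate through y.

Set F(x, y) = (left side) − (right side), so the curve is F = 0. Differentiating each term of F:
  d/dx[y] = y'
  d/dx[ln(x)] = 1/x
  d/dx[-15] = 0

Collecting, the y'-free part is the partial derivative in x and the y' coefficient is the partial derivative in y:
  ∂F/∂x = 1/x
  ∂F/∂y = 1

so d/dx[F(x, y(x))] = ∂F/∂x + (∂F/∂y)·y' = 0. Rearranging,
  dy/dx = -(∂F/∂x)/(∂F/∂y) = -(1/x)/(1) = -1/x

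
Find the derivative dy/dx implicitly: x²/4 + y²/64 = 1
Differentiate the relation implicitly: treat y = y(x) and apply the chain rule, so every y-derivative picks up a y' = dy/dx factor.

With everything moved to the left-hand side, differentiate term by term:
  d/dx[x^2/4] = x/2
  d/dx[y^2/64] = y·y'/32
  d/dx[-1] = 0

Separating the contributions that come from x directly and those that come through y:
  without y':      x/2
  multiplying y':  y/32

so (x/2) + (y/32)·y' = 0, and therefore
  dy/dx = -(x/2)/(y/32) = -16x/y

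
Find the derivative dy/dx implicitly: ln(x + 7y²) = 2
Differentiate both sides with respect to x, treating y as y(x). By the chain rule, any term containing y contributes a factor of y' = dy/dx when we differentiate it.

Move every term to one side and write the relation as F(x, y) = 0. Term by term,
  d/dx[ln(x + 7y^2)] = (14y·y' + 1)/(x + 7y^2)
  d/dx[-2] = 0

The pieces without y' make up ∂F/∂x and the coefficient of y' is ∂F/∂y:
  ∂F/∂x = 1/(x + 7y^2),
  ∂F/∂y = 14y/(x + 7y^2).

Since d/dx[F] = ∂F/∂x + (∂F/∂y)·y' = 0, solve for y':
  (∂F/∂y)·y' = -∂F/∂x
  dy/dx = -(∂F/∂x)/(∂F/∂y) = -(1/(x + 7y^2))/(14y/(x + 7y^2)) = -1/(14y)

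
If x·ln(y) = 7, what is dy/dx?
Differentiate both sides with respect to x, treating y as y(x). By the chain rule, any term containing y contributes a factor of y' = dy/dx when we differentiate it.

Move every term to one side and write the relation as F(x, y) = 0. Term by term,
  d/dx[x·ln(y)] = x·y'/y + ln(y)
  d/dx[-7] = 0

The pieces without y' make up ∂F/∂x and the coefficient of y' is ∂F/∂y:
  ∂F/∂x = ln(y),
  ∂F/∂y = x/y.

Since d/dx[F] = ∂F/∂x + (∂F/∂y)·y' = 0, solve for y':
  (∂F/∂y)·y' = -∂F/∂x
  dy/dx = -(∂F/∂x)/(∂F/∂y) = -(ln(y))/(x/y) = -y·ln(y)/x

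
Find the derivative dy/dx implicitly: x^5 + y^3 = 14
Apply d/dx to both sides, remembering that y depends on x. Each occurrence of y therefore brings in a y' = dy/dx via the chain rule.

With F(x, y) equal to the left-hand side minus the right, differentiate F term by term:
  d/dx[x^5] = 5x^4
  d/dx[y^3] = 3y^2·y'
  d/dx[-14] = 0
Adding these up, d/dx[F] = 0 becomes
  (5x^4) + (3y^2)·y' = 0,
so isolating y',
  dy/dx = -(5x^4)/(3y^2) = -5x^4/(3y^2)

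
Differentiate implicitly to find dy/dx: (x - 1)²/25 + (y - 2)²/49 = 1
Differentiate both sides with respect to x, treating y as y(x). By the chain rule, any term containing y contributes a factor of y' = dy/dx when we differentiate it.

Move every term to one side and write the relation as F(x, y) = 0. Term by term,
  d/dx[(x - 1)^2/25] = 2x/25 - 2/25
  d/dx[(y - 2)^2/49] = 2·y'(y - 2)/49
  d/dx[-1] = 0

The pieces without y' make up ∂F/∂x and the coefficient of y' is ∂F/∂y:
  ∂F/∂x = 2x/25 - 2/25,
  ∂F/∂y = 2y/49 - 4/49.

Since d/dx[F] = ∂F/∂x + (∂F/∂y)·y' = 0, solve for y':
  (∂F/∂y)·y' = -∂F/∂x
  dy/dx = -(∂F/∂x)/(∂F/∂y) = -(2x/25 - 2/25)/(2y/49 - 4/49)
        = -(2(x - 1)/25)/(2(y - 2)/49) = 49(1 - x)/(25(y - 2))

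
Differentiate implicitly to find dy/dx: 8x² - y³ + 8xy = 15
Apply d/dx to both sides, remembering that y depends on x. Each occurrence of y therefore brings in a y' = dy/dx via the chain rule.

With F(x, y) equal to the left-hand side minus the right, differentiate F term by term:
  d/dx[8x^2] = 16x
  d/dx[8xy] = 8x·y' + 8y
  d/dx[-y^3] = -3y^2·y'
  d/dx[-15] = 0
Adding these up, d/dx[F] = 0 becomes
  (16x + 8y) + (8x - 3y^2)·y' = 0,
so isolating y',
  dy/dx = -(16x + 8y)/(8x - 3y^2) = 8(-2x - y)/(8x - 3y^2)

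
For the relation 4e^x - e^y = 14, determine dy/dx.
Differentiate the relation implicitly: treat y = y(x) and apply the chain rule, so every y-derivative picks up a y' = dy/dx factor.

With everything moved to the left-hand side, differentiate term by term:
  d/dx[4e^(x)] = 4e^(x)
  d/dx[-e^(y)] = -y'·e^(y)
  d/dx[-14] = 0

Separating the contributions that come from x directly and those that come through y:
  without y':      4e^(x)
  multiplying y':  -e^(y)

so (4e^(x)) + (-e^(y))·y' = 0, and therefore
  dy/dx = -(4e^(x))/(-e^(y)) = 4e^(x - y)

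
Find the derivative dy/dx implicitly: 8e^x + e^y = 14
Differentiate both sides with respect to x, treating y as y(x). By the chain rule, any term containing y contributes a factor of y' = dy/dx when we differentiate it.

Move every term to one side and write the relation as F(x, y) = 0. Term by term,
  d/dx[8e^(x)] = 8e^(x)
  d/dx[e^(y)] = y'·e^(y)
  d/dx[-14] = 0

The pieces without y' make up ∂F/∂x and the coefficient of y' is ∂F/∂y:
  ∂F/∂x = 8e^(x),
  ∂F/∂y = e^(y).

Since d/dx[F] = ∂F/∂x + (∂F/∂y)·y' = 0, solve for y':
  (∂F/∂y)·y' = -∂F/∂x
  dy/dx = -(∂F/∂x)/(∂F/∂y) = -(8e^(x))/(e^(y)) = -8e^(x - y)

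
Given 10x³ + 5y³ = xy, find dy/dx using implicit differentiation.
Differentiate both sides with respect to x, treating y as y(x). By the chain rule, any term containing y contributes a factor of y' = dy/dx when we differentiate it.

Move every term to one side and write the relation as F(x, y) = 0. Term by term,
  d/dx[10x^3] = 30x^2
  d/dx[-xy] = -x·y' - y
  d/dx[5y^3] = 15y^2·y'

The pieces without y' make up ∂F/∂x and the coefficient of y' is ∂F/∂y:
  ∂F/∂x = 30x^2 - y,
  ∂F/∂y = -x + 15y^2.

Since d/dx[F] = ∂F/∂x + (∂F/∂y)·y' = 0, solve for y':
  (∂F/∂y)·y' = -∂F/∂x
  dy/dx = -(∂F/∂x)/(∂F/∂y) = -(30x^2 - y)/(-x + 15y^2) = (30x^2 - y)/(x - 15y^2)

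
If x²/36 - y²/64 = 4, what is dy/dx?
Differentiate the relation implicitly: treat y = y(x) and apply the chain rule, so every y-derivative picks up a y' = dy/dx factor.

With everything moved to the left-hand side, differentiate term by term:
  d/dx[x^2/36] = x/18
  d/dx[-y^2/64] = -y·y'/32
  d/dx[-4] = 0

Separating the contributions that come from x directly and those that come through y:
  without y':      x/18
  multiplying y':  -y/32

so (x/18) + (-y/32)·y' = 0, and therefore
  dy/dx = -(x/18)/(-y/32) = 16x/(9y)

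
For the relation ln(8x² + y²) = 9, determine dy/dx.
Differentiate both sides with respect to x, treating y as y(x). By the chain rule, any term containing y contributes a factor of y' = dy/dx when we differentiate it.

Move every term to one side and write the relation as F(x, y) = 0. Term by term,
  d/dx[ln(8x^2 + y^2)] = (16x + 2y·y')/(8x^2 + y^2)
  d/dx[-9] = 0

The pieces without y' make up ∂F/∂x and the coefficient of y' is ∂F/∂y:
  ∂F/∂x = 16x/(8x^2 + y^2),
  ∂F/∂y = 2y/(8x^2 + y^2).

Since d/dx[F] = ∂F/∂x + (∂F/∂y)·y' = 0, solve for y':
  (∂F/∂y)·y' = -∂F/∂x
  dy/dx = -(∂F/∂x)/(∂F/∂y) = -(16x/(8x^2 + y^2))/(2y/(8x^2 + y^2)) = -8x/y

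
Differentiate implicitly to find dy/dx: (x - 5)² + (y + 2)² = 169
Take d/dx of both sides. Since y is implicitly a function of x, the chain rule attaches a y' = dy/dx factor whenever we differentiate through y.

Set F(x, y) = (left side) − (right side), so the curve is F = 0. Differentiating each term of F:
  d/dx[(x - 5)^2] = 2x - 10
  d/dx[(y + 2)^2] = 2·y'(y + 2)
  d/dx[-169] = 0

Collecting, the y'-free part is the partial derivative in x and the y' coefficient is the partial derivative in y:
  ∂F/∂x = 2x - 10
  ∂F/∂y = 2y + 4

so d/dx[F(x, y(x))] = ∂F/∂x + (∂F/∂y)·y' = 0. Rearranging,
  dy/dx = -(∂F/∂x)/(∂F/∂y) = -(2x - 10)/(2y + 4) = (5 - x)/(y + 2)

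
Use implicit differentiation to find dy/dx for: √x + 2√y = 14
Take d/dx of both sides. Since y is implicitly a function of x, the chain rule attaches a y' = dy/dx factor whenever we differentiate through y.

Set F(x, y) = (left side) − (right side), so the curve is F = 0. Differentiating each term of F:
  d/dx[√(x)] = 1/(2√(x))
  d/dx[2√(y)] = y'/√(y)
  d/dx[-14] = 0

Collecting, the y'-free part is the partial derivative in x and the y' coefficient is the partial derivative in y:
  ∂F/∂x = 1/(2√(x))
  ∂F/∂y = 1/√(y)

so d/dx[F(x, y(x))] = ∂F/∂x + (∂F/∂y)·y' = 0. Rearranging,
  dy/dx = -(∂F/∂x)/(∂F/∂y) = -(1/(2√(x)))/(1/√(y)) = -√(y)/(2√(x))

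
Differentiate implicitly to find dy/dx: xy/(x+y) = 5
Take d/dx of both sides. Since y is implicitly a function of x, the chain rule attaches a y' = dy/dx factor whenever we differentiate through y.

Set F(x, y) = (left side) − (right side), so the curve is F = 0. Differentiating each term of F:
  d/dx[xy/(x + y)] = xy(-y' - 1)/(x + y)^2 + x·y'/(x + y) + y/(x + y)
  d/dx[-5] = 0

Collecting, the y'-free part is the partial derivative in x and the y' coefficient is the partial derivative in y:
  ∂F/∂x = -xy/(x + y)^2 + y/(x + y)
  ∂F/∂y = -xy/(x + y)^2 + x/(x + y)

so d/dx[F(x, y(x))] = ∂F/∂x + (∂F/∂y)·y' = 0. Rearranging,
  dy/dx = -(∂F/∂x)/(∂F/∂y) = -(-xy/(x + y)^2 + y/(x + y))/(-xy/(x + y)^2 + x/(x + y))
        = -(y^2/(x + y)^2)/(x^2/(x + y)^2) = -y^2/x^2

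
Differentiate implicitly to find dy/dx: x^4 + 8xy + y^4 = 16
Apply d/dx to both sides, remembering that y depends on x. Each occurrence of y therefore brings in a y' = dy/dx via the chain rule.

With F(x, y) equal to the left-hand side minus the right, differentiate F term by term:
  d/dx[x^4] = 4x^3
  d/dx[8xy] = 8x·y' + 8y
  d/dx[y^4] = 4y^3·y'
  d/dx[-16] = 0
Adding these up, d/dx[F] = 0 becomes
  (4x^3 + 8y) + (8x + 4y^3)·y' = 0,
so isolating y',
  dy/dx = -(4x^3 + 8y)/(8x + 4y^3) = (-x^3 - 2y)/(2x + y^3)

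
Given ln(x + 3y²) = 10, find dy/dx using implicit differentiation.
Differentiate the relation implicitly: treat y = y(x) and apply the chain rule, so every y-derivative picks up a y' = dy/dx factor.

With everything moved to the left-hand side, differentiate term by term:
  d/dx[ln(x + 3y^2)] = (6y·y' + 1)/(x + 3y^2)
  d/dx[-10] = 0

Separating the contributions that come from x directly and those that come through y:
  without y':      1/(x + 3y^2)
  multiplying y':  6y/(x + 3y^2)

so (1/(x + 3y^2)) + (6y/(x + 3y^2))·y' = 0, and therefore
  dy/dx = -(1/(x + 3y^2))/(6y/(x + 3y^2)) = -1/(6y)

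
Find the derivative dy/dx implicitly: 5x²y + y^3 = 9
Differentiate the relation implicitly: treat y = y(x) and apply the chain rule, so every y-derivative picks up a y' = dy/dx factor.

With everything moved to the left-hand side, differentiate term by term:
  d/dx[5x^2y] = 5x^2·y' + 10xy
  d/dx[y^3] = 3y^2·y'
  d/dx[-9] = 0

Separating the contributions that come from x directly and those that come through y:
  without y':      10xy
  multiplying y':  5x^2 + 3y^2

so (10xy) + (5x^2 + 3y^2)·y' = 0, and therefore
  dy/dx = -(10xy)/(5x^2 + 3y^2) = -10xy/(5x^2 + 3y^2)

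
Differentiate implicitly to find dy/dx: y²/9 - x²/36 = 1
Take d/dx of both sides. Since y is implicitly a function of x, the chain rule attaches a y' = dy/dx factor whenever we differentiate through y.

Set F(x, y) = (left side) − (right side), so the curve is F = 0. Differentiating each term of F:
  d/dx[-x^2/36] = -x/18
  d/dx[y^2/9] = 2y·y'/9
  d/dx[-1] = 0

Collecting, the y'-free part is the partial derivative in x and the y' coefficient is the partial derivative in y:
  ∂F/∂x = -x/18
  ∂F/∂y = 2y/9

so d/dx[F(x, y(x))] = ∂F/∂x + (∂F/∂y)·y' = 0. Rearranging,
  dy/dx = -(∂F/∂x)/(∂F/∂y) = -(-x/18)/(2y/9) = x/(4y)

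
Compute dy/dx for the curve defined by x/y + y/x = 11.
Apply d/dx to both sides, remembering that y depends on x. Each occurrence of y therefore brings in a y' = dy/dx via the chain rule.

With F(x, y) equal to the left-hand side minus the right, differentiate F term by term:
  d/dx[x/y] = -x·y'/y^2 + 1/y
  d/dx[y/x] = y'/x - y/x^2
  d/dx[-11] = 0
Adding these up, d/dx[F] = 0 becomes
  (1/y - y/x^2) + (-x/y^2 + 1/x)·y' = 0,
so isolating y',
  dy/dx = -(1/y - y/x^2)/(-x/y^2 + 1/x)
        = -((x - y)(x + y)/(x^2y))/(-(x - y)(x + y)/(xy^2)) = y/x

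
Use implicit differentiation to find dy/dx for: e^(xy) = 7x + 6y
Differentiate both sides with respect to x, treating y as y(x). By the chain rule, any term containing y contributes a factor of y' = dy/dx when we differentiate it.

Move every term to one side and write the relation as F(x, y) = 0. Term by term,
  d/dx[-7x] = -7
  d/dx[-6y] = -6·y'
  d/dx[e^(xy)] = (x·y' + y)·e^(xy)

The pieces without y' make up ∂F/∂x and the coefficient of y' is ∂F/∂y:
  ∂F/∂x = y·e^(xy) - 7,
  ∂F/∂y = x·e^(xy) - 6.

Since d/dx[F] = ∂F/∂x + (∂F/∂y)·y' = 0, solve for y':
  (∂F/∂y)·y' = -∂F/∂x
  dy/dx = -(∂F/∂x)/(∂F/∂y) = -(y·e^(xy) - 7)/(x·e^(xy) - 6) = (-y·e^(xy) + 7)/(x·e^(xy) - 6)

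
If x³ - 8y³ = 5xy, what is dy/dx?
Differentiate the relation implicitly: treat y = y(x) and apply the chain rule, so every y-derivative picks up a y' = dy/dx factor.

With everything moved to the left-hand side, differentiate term by term:
  d/dx[x^3] = 3x^2
  d/dx[-5xy] = -5x·y' - 5y
  d/dx[-8y^3] = -24y^2·y'

Separating the contributions that come from x directly and those that come through y:
  without y':      3x^2 - 5y
  multiplying y':  -5x - 24y^2

so (3x^2 - 5y) + (-5x - 24y^2)·y' = 0, and therefore
  dy/dx = -(3x^2 - 5y)/(-5x - 24y^2) = (3x^2 - 5y)/(5x + 24y^2)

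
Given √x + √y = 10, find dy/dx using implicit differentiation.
Differentiate the relation implicitly: treat y = y(x) and apply the chain rule, so every y-derivative picks up a y' = dy/dx factor.

With everything moved to the left-hand side, differentiate term by term:
  d/dx[√(x)] = 1/(2√(x))
  d/dx[√(y)] = y'/(2√(y))
  d/dx[-10] = 0

Separating the contributions that come from x directly and those that come through y:
  without y':      1/(2√(x))
  multiplying y':  1/(2√(y))

so (1/(2√(x))) + (1/(2√(y)))·y' = 0, and therefore
  dy/dx = -(1/(2√(x)))/(1/(2√(y))) = -√(y)/√(x)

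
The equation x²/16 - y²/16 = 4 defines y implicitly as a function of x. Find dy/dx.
Apply d/dx to both sides, remembering that y depends on x. Each occurrence of y therefore brings in a y' = dy/dx via the chain rule.

With F(x, y) equal to the left-hand side minus the right, differentiate F term by term:
  d/dx[x^2/16] = x/8
  d/dx[-y^2/16] = -y·y'/8
  d/dx[-4] = 0
Adding these up, d/dx[F] = 0 becomes
  (x/8) + (-y/8)·y' = 0,
so isolating y',
  dy/dx = -(x/8)/(-y/8) = x/y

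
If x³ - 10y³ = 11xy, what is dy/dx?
Differentiate the relation implicitly: treat y = y(x) and apply the chain rule, so every y-derivative picks up a y' = dy/dx factor.

With everything moved to the left-hand side, differentiate term by term:
  d/dx[x^3] = 3x^2
  d/dx[-11xy] = -11x·y' - 11y
  d/dx[-10y^3] = -30y^2·y'

Separating the contributions that come from x directly and those that come through y:
  without y':      3x^2 - 11y
  multiplying y':  -11x - 30y^2

so (3x^2 - 11y) + (-11x - 30y^2)·y' = 0, and therefore
  dy/dx = -(3x^2 - 11y)/(-11x - 30y^2) = (3x^2 - 11y)/(11x + 30y^2)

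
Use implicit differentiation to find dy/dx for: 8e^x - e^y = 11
Differentiate the relation implicitly: treat y = y(x) and apply the chain rule, so every y-derivative picks up a y' = dy/dx factor.

With everything moved to the left-hand side, differentiate term by term:
  d/dx[8e^(x)] = 8e^(x)
  d/dx[-e^(y)] = -y'·e^(y)
  d/dx[-11] = 0

Separating the contributions that come from x directly and those that come through y:
  without y':      8e^(x)
  multiplying y':  -e^(y)

so (8e^(x)) + (-e^(y))·y' = 0, and therefore
  dy/dx = -(8e^(x))/(-e^(y)) = 8e^(x - y)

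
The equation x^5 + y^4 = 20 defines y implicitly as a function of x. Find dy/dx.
Differentiate the relation implicitly: treat y = y(x) and apply the chain rule, so every y-derivative picks up a y' = dy/dx factor.

With everything moved to the left-hand side, differentiate term by term:
  d/dx[x^5] = 5x^4
  d/dx[y^4] = 4y^3·y'
  d/dx[-20] = 0

Separating the contributions that come from x directly and those that come through y:
  without y':      5x^4
  multiplying y':  4y^3

so (5x^4) + (4y^3)·y' = 0, and therefore
  dy/dx = -(5x^4)/(4y^3) = -5x^4/(4y^3)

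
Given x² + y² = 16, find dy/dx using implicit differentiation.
Apply d/dx to both sides, remembering that y depends on x. Each occurrence of y therefore brings in a y' = dy/dx via the chain rule.

With F(x, y) equal to the left-hand side minus the right, differentiate F term by term:
  d/dx[x^2] = 2x
  d/dx[y^2] = 2y·y'
  d/dx[-16] = 0
Adding these up, d/dx[F] = 0 becomes
  (2x) + (2y)·y' = 0,
so isolating y',
  dy/dx = -(2x)/(2y) = -x/y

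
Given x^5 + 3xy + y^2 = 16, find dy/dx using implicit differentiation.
Differentiate both sides with respect to x, treating y as y(x). By the chain rule, any term containing y contributes a factor of y' = dy/dx when we differentiate it.

Move every term to one side and write the relation as F(x, y) = 0. Term by term,
  d/dx[x^5] = 5x^4
  d/dx[3xy] = 3x·y' + 3y
  d/dx[y^2] = 2y·y'
  d/dx[-16] = 0

The pieces without y' make up ∂F/∂x and the coefficient of y' is ∂F/∂y:
  ∂F/∂x = 5x^4 + 3y,
  ∂F/∂y = 3x + 2y.

Since d/dx[F] = ∂F/∂x + (∂F/∂y)·y' = 0, solve for y':
  (∂F/∂y)·y' = -∂F/∂x
  dy/dx = -(∂F/∂x)/(∂F/∂y) = -(5x^4 + 3y)/(3x + 2y) = (-5x^4 - 3y)/(3x + 2y)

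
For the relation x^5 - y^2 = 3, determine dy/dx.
Differentiate the relation implicitly: treat y = y(x) and apply the chain rule, so every y-derivative picks up a y' = dy/dx factor.

With everything moved to the left-hand side, differentiate term by term:
  d/dx[x^5] = 5x^4
  d/dx[-y^2] = -2y·y'
  d/dx[-3] = 0

Separating the contributions that come from x directly and those that come through y:
  without y':      5x^4
  multiplying y':  -2y

so (5x^4) + (-2y)·y' = 0, and therefore
  dy/dx = -(5x^4)/(-2y) = 5x^4/(2y)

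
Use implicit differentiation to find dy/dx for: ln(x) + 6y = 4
Apply d/dx to both sides, remembering that y depends on x. Each occurrence of y therefore brings in a y' = dy/dx via the chain rule.

With F(x, y) equal to the left-hand side minus the right, differentiate F term by term:
  d/dx[6y] = 6·y'
  d/dx[ln(x)] = 1/x
  d/dx[-4] = 0
Adding these up, d/dx[F] = 0 becomes
  (1/x) + (6)·y' = 0,
so isolating y',
  dy/dx = -(1/x)/(6) = -1/(6x)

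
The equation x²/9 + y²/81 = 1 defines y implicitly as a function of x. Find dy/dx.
Differentiate the relation implicitly: treat y = y(x) and apply the chain rule, so every y-derivative picks up a y' = dy/dx factor.

With everything moved to the left-hand side, differentiate term by term:
  d/dx[x^2/9] = 2x/9
  d/dx[y^2/81] = 2y·y'/81
  d/dx[-1] = 0

Separating the contributions that come from x directly and those that come through y:
  without y':      2x/9
  multiplying y':  2y/81

so (2x/9) + (2y/81)·y' = 0, and therefore
  dy/dx = -(2x/9)/(2y/81) = -9x/y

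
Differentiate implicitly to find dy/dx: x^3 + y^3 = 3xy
Take d/dx of both sides. Since y is implicitly a function of x, the chain rule attaches a y' = dy/dx factor whenever we differentiate through y.

Set F(x, y) = (left side) − (right side), so the curve is F = 0. Differentiating each term of F:
  d/dx[x^3] = 3x^2
  d/dx[-3xy] = -3x·y' - 3y
  d/dx[y^3] = 3y^2·y'

Collecting, the y'-free part is the partial derivative in x and the y' coefficient is the partial derivative in y:
  ∂F/∂x = 3x^2 - 3y
  ∂F/∂y = -3x + 3y^2

so d/dx[F(x, y(x))] = ∂F/∂x + (∂F/∂y)·y' = 0. Rearranging,
  dy/dx = -(∂F/∂x)/(∂F/∂y) = -(3x^2 - 3y)/(-3x + 3y^2) = (x^2 - y)/(x - y^2)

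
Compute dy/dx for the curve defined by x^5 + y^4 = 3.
Differentiate both sides with respect to x, treating y as y(x). By the chain rule, any term containing y contributes a factor of y' = dy/dx when we differentiate it.

Move every term to one side and write the relation as F(x, y) = 0. Term by term,
  d/dx[x^5] = 5x^4
  d/dx[y^4] = 4y^3·y'
  d/dx[-3] = 0

The pieces without y' make up ∂F/∂x and the coefficient of y' is ∂F/∂y:
  ∂F/∂x = 5x^4,
  ∂F/∂y = 4y^3.

Since d/dx[F] = ∂F/∂x + (∂F/∂y)·y' = 0, solve for y':
  (∂F/∂y)·y' = -∂F/∂x
  dy/dx = -(∂F/∂x)/(∂F/∂y) = -(5x^4)/(4y^3) = -5x^4/(4y^3)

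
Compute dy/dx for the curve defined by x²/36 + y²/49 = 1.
Apply d/dx to both sides, remembering that y depends on x. Each occurrence of y therefore brings in a y' = dy/dx via the chain rule.

With F(x, y) equal to the left-hand side minus the right, differentiate F term by term:
  d/dx[x^2/36] = x/18
  d/dx[y^2/49] = 2y·y'/49
  d/dx[-1] = 0
Adding these up, d/dx[F] = 0 becomes
  (x/18) + (2y/49)·y' = 0,
so isolating y',
  dy/dx = -(x/18)/(2y/49) = -49x/(36y)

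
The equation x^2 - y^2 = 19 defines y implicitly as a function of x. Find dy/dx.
Apply d/dx to both sides, remembering that y depends on x. Each occurrence of y therefore brings in a y' = dy/dx via the chain rule.

With F(x, y) equal to the left-hand side minus the right, differentiate F term by term:
  d/dx[x^2] = 2x
  d/dx[-y^2] = -2y·y'
  d/dx[-19] = 0
Adding these up, d/dx[F] = 0 becomes
  (2x) + (-2y)·y' = 0,
so isolating y',
  dy/dx = -(2x)/(-2y) = x/y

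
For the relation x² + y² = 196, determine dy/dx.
Take d/dx of both sides. Since y is implicitly a function of x, the chain rule attaches a y' = dy/dx factor whenever we differentiate through y.

Set F(x, y) = (left side) − (right side), so the curve is F = 0. Differentiating each term of F:
  d/dx[x^2] = 2x
  d/dx[y^2] = 2y·y'
  d/dx[-196] = 0

Collecting, the y'-free part is the partial derivative in x and the y' coefficient is the partial derivative in y:
  ∂F/∂x = 2x
  ∂F/∂y = 2y

so d/dx[F(x, y(x))] = ∂F/∂x + (∂F/∂y)·y' = 0. Rearranging,
  dy/dx = -(∂F/∂x)/(∂F/∂y) = -(2x)/(2y) = -x/y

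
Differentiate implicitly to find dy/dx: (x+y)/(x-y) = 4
Differentiate both sides with respect to x, treating y as y(x). By the chain rule, any term containing y contributes a factor of y' = dy/dx when we differentiate it.

Move every term to one side and write the relation as F(x, y) = 0. Term by term,
  d/dx[(x + y)/(x - y)] = (y' + 1)/(x - y) + (x + y)(y' - 1)/(x - y)^2
  d/dx[-4] = 0

The pieces without y' make up ∂F/∂x and the coefficient of y' is ∂F/∂y:
  ∂F/∂x = 1/(x - y) - (x + y)/(x - y)^2,
  ∂F/∂y = 1/(x - y) + (x + y)/(x - y)^2.

Since d/dx[F] = ∂F/∂x + (∂F/∂y)·y' = 0, solve for y':
  (∂F/∂y)·y' = -∂F/∂x
  dy/dx = -(∂F/∂x)/(∂F/∂y) = -(1/(x - y) - (x + y)/(x - y)^2)/(1/(x - y) + (x + y)/(x - y)^2)
        = -(-2y/(x - y)^2)/(2x/(x - y)^2) = y/x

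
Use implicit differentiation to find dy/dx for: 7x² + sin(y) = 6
Differentiate both sides with respect to x, treating y as y(x). By the chain rule, any term containing y contributes a factor of y' = dy/dx when we differentiate it.

Move every term to one side and write the relation as F(x, y) = 0. Term by term,
  d/dx[7x^2] = 14x
  d/dx[sin(y)] = y'·cos(y)
  d/dx[-6] = 0

The pieces without y' make up ∂F/∂x and the coefficient of y' is ∂F/∂y:
  ∂F/∂x = 14x,
  ∂F/∂y = cos(y).

Since d/dx[F] = ∂F/∂x + (∂F/∂y)·y' = 0, solve for y':
  (∂F/∂y)·y' = -∂F/∂x
  dy/dx = -(∂F/∂x)/(∂F/∂y) = -(14x)/(cos(y)) = -14x/cos(y)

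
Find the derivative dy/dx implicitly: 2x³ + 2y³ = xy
Apply d/dx to both sides, remembering that y depends on x. Each occurrence of y therefore brings in a y' = dy/dx via the chain rule.

With F(x, y) equal to the left-hand side minus the right, differentiate F term by term:
  d/dx[2x^3] = 6x^2
  d/dx[-xy] = -x·y' - y
  d/dx[2y^3] = 6y^2·y'
Adding these up, d/dx[F] = 0 becomes
  (6x^2 - y) + (-x + 6y^2)·y' = 0,
so isolating y',
  dy/dx = -(6x^2 - y)/(-x + 6y^2) = (6x^2 - y)/(x - 6y^2)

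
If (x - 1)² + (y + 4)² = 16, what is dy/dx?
Differentiate both sides with respect to x, treating y as y(x). By the chain rule, any term containing y contributes a factor of y' = dy/dx when we differentiate it.

Move every term to one side and write the relation as F(x, y) = 0. Term by term,
  d/dx[(x - 1)^2] = 2x - 2
  d/dx[(y + 4)^2] = 2·y'(y + 4)
  d/dx[-16] = 0

The pieces without y' make up ∂F/∂x and the coefficient of y' is ∂F/∂y:
  ∂F/∂x = 2x - 2,
  ∂F/∂y = 2y + 8.

Since d/dx[F] = ∂F/∂x + (∂F/∂y)·y' = 0, solve for y':
  (∂F/∂y)·y' = -∂F/∂x
  dy/dx = -(∂F/∂x)/(∂F/∂y) = -(2x - 2)/(2y + 8) = (1 - x)/(y + 4)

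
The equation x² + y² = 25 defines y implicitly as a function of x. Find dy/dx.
Differentiate both sides with respect to x, treating y as y(x). By the chain rule, any term containing y contributes a factor of y' = dy/dx when we differentiate it.

Move every term to one side and write the relation as F(x, y) = 0. Term by term,
  d/dx[x^2] = 2x
  d/dx[y^2] = 2y·y'
  d/dx[-25] = 0

The pieces without y' make up ∂F/∂x and the coefficient of y' is ∂F/∂y:
  ∂F/∂x = 2x,
  ∂F/∂y = 2y.

Since d/dx[F] = ∂F/∂x + (∂F/∂y)·y' = 0, solve for y':
  (∂F/∂y)·y' = -∂F/∂x
  dy/dx = -(∂F/∂x)/(∂F/∂y) = -(2x)/(2y) = -x/y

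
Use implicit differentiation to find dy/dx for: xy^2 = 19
Differentiate both sides with respect to x, treating y as y(x). By the chain rule, any term containing y contributes a factor of y' = dy/dx when we differentiate it.

Move every term to one side and write the relation as F(x, y) = 0. Term by term,
  d/dx[xy^2] = 2xy·y' + y^2
  d/dx[-19] = 0

The pieces without y' make up ∂F/∂x and the coefficient of y' is ∂F/∂y:
  ∂F/∂x = y^2,
  ∂F/∂y = 2xy.

Since d/dx[F] = ∂F/∂x + (∂F/∂y)·y' = 0, solve for y':
  (∂F/∂y)·y' = -∂F/∂x
  dy/dx = -(∂F/∂x)/(∂F/∂y) = -(y^2)/(2xy) = -y/(2x)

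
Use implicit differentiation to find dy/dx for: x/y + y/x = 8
Take d/dx of both sides. Since y is implicitly a function of x, the chain rule attaches a y' = dy/dx factor whenever we differentiate through y.

Set F(x, y) = (left side) − (right side), so the curve is F = 0. Differentiating each term of F:
  d/dx[x/y] = -x·y'/y^2 + 1/y
  d/dx[y/x] = y'/x - y/x^2
  d/dx[-8] = 0

Collecting, the y'-free part is the partial derivative in x and the y' coefficient is the partial derivative in y:
  ∂F/∂x = 1/y - y/x^2
  ∂F/∂y = -x/y^2 + 1/x

so d/dx[F(x, y(x))] = ∂F/∂x + (∂F/∂y)·y' = 0. Rearranging,
  dy/dx = -(∂F/∂x)/(∂F/∂y) = -(1/y - y/x^2)/(-x/y^2 + 1/x)
        = -((x - y)(x + y)/(x^2y))/(-(x - y)(x + y)/(xy^2)) = y/x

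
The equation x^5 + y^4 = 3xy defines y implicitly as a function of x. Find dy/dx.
Differentiate the relation implicitly: treat y = y(x) and apply the chain rule, so every y-derivative picks up a y' = dy/dx factor.

With everything moved to the left-hand side, differentiate term by term:
  d/dx[x^5] = 5x^4
  d/dx[-3xy] = -3x·y' - 3y
  d/dx[y^4] = 4y^3·y'

Separating the contributions that come from x directly and those that come through y:
  without y':      5x^4 - 3y
  multiplying y':  -3x + 4y^3

so (5x^4 - 3y) + (-3x + 4y^3)·y' = 0, and therefore
  dy/dx = -(5x^4 - 3y)/(-3x + 4y^3) = (5x^4 - 3y)/(3x - 4y^3)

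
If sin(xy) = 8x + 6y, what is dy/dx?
Differentiate the relation implicitly: treat y = y(x) and apply the chain rule, so every y-derivative picks up a y' = dy/dx factor.

With everything moved to the left-hand side, differentiate term by term:
  d/dx[-8x] = -8
  d/dx[-6y] = -6·y'
  d/dx[sin(xy)] = (x·y' + y)·cos(xy)

Separating the contributions that come from x directly and those that come through y:
  without y':      y·cos(xy) - 8
  multiplying y':  x·cos(xy) - 6

so (y·cos(xy) - 8) + (x·cos(xy) - 6)·y' = 0, and therefore
  dy/dx = -(y·cos(xy) - 8)/(x·cos(xy) - 6) = (-y·cos(xy) + 8)/(x·cos(xy) - 6)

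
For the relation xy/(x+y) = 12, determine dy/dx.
Apply d/dx to both sides, remembering that y depends on x. Each occurrence of y therefore brings in a y' = dy/dx via the chain rule.

With F(x, y) equal to the left-hand side minus the right, differentiate F term by term:
  d/dx[xy/(x + y)] = xy(-y' - 1)/(x + y)^2 + x·y'/(x + y) + y/(x + y)
  d/dx[-12] = 0
Adding these up, d/dx[F] = 0 becomes
  (-xy/(x + y)^2 + y/(x + y)) + (-xy/(x + y)^2 + x/(x + y))·y' = 0,
so isolating y',
  dy/dx = -(-xy/(x + y)^2 + y/(x + y))/(-xy/(x + y)^2 + x/(x + y))
        = -(y^2/(x + y)^2)/(x^2/(x + y)^2) = -y^2/x^2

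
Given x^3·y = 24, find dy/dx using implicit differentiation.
Differentiate the relation implicitly: treat y = y(x) and apply the chain rule, so every y-derivative picks up a y' = dy/dx factor.

With everything moved to the left-hand side, differentiate term by term:
  d/dx[x^3y] = x^3·y' + 3x^2y
  d/dx[-24] = 0

Separating the contributions that come from x directly and those that come through y:
  without y':      3x^2y
  multiplying y':  x^3

so (3x^2y) + (x^3)·y' = 0, and therefore
  dy/dx = -(3x^2y)/(x^3) = -3y/x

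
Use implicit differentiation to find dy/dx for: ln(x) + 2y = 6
Differentiate both sides with respect to x, treating y as y(x). By the chain rule, any term containing y contributes a factor of y' = dy/dx when we differentiate it.

Move every term to one side and write the relation as F(x, y) = 0. Term by term,
  d/dx[2y] = 2·y'
  d/dx[ln(x)] = 1/x
  d/dx[-6] = 0

The pieces without y' make up ∂F/∂x and the coefficient of y' is ∂F/∂y:
  ∂F/∂x = 1/x,
  ∂F/∂y = 2.

Since d/dx[F] = ∂F/∂x + (∂F/∂y)·y' = 0, solve for y':
  (∂F/∂y)·y' = -∂F/∂x
  dy/dx = -(∂F/∂x)/(∂F/∂y) = -(1/x)/(2) = -1/(2x)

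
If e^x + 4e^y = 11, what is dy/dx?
Take d/dx of both sides. Since y is implicitly a function of x, the chain rule attaches a y' = dy/dx factor whenever we differentiate through y.

Set F(x, y) = (left side) − (right side), so the curve is F = 0. Differentiating each term of F:
  d/dx[e^(x)] = e^(x)
  d/dx[4e^(y)] = 4·y'·e^(y)
  d/dx[-11] = 0

Collecting, the y'-free part is the partial derivative in x and the y' coefficient is the partial derivative in y:
  ∂F/∂x = e^(x)
  ∂F/∂y = 4e^(y)

so d/dx[F(x, y(x))] = ∂F/∂x + (∂F/∂y)·y' = 0. Rearranging,
  dy/dx = -(∂F/∂x)/(∂F/∂y) = -(e^(x))/(4e^(y)) = -e^(x - y)/4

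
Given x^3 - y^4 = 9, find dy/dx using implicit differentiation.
Apply d/dx to both sides, remembering that y depends on x. Each occurrence of y therefore brings in a y' = dy/dx via the chain rule.

With F(x, y) equal to the left-hand side minus the right, differentiate F term by term:
  d/dx[x^3] = 3x^2
  d/dx[-y^4] = -4y^3·y'
  d/dx[-9] = 0
Adding these up, d/dx[F] = 0 becomes
  (3x^2) + (-4y^3)·y' = 0,
so isolating y',
  dy/dx = -(3x^2)/(-4y^3) = 3x^2/(4y^3)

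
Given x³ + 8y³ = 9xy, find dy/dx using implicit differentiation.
Take d/dx of both sides. Since y is implicitly a function of x, the chain rule attaches a y' = dy/dx factor whenever we differentiate through y.

Set F(x, y) = (left side) − (right side), so the curve is F = 0. Differentiating each term of F:
  d/dx[x^3] = 3x^2
  d/dx[-9xy] = -9x·y' - 9y
  d/dx[8y^3] = 24y^2·y'

Collecting, the y'-free part is the partial derivative in x and the y' coefficient is the partial derivative in y:
  ∂F/∂x = 3x^2 - 9y
  ∂F/∂y = -9x + 24y^2

so d/dx[F(x, y(x))] = ∂F/∂x + (∂F/∂y)·y' = 0. Rearranging,
  dy/dx = -(∂F/∂x)/(∂F/∂y) = -(3x^2 - 9y)/(-9x + 24y^2) = (x^2 - 3y)/(3x - 8y^2)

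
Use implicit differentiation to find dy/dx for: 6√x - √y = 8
Apply d/dx to both sides, remembering that y depends on x. Each occurrence of y therefore brings in a y' = dy/dx via the chain rule.

With F(x, y) equal to the left-hand side minus the right, differentiate F term by term:
  d/dx[6√(x)] = 3/√(x)
  d/dx[-√(y)] = -y'/(2√(y))
  d/dx[-8] = 0
Adding these up, d/dx[F] = 0 becomes
  (3/√(x)) + (-1/(2√(y)))·y' = 0,
so isolating y',
  dy/dx = -(3/√(x))/(-1/(2√(y))) = 6√(y)/√(x)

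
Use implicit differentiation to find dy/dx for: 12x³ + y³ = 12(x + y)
Differentiate the relation implicitly: treat y = y(x) and apply the chain rule, so every y-derivative picks up a y' = dy/dx factor.

With everything moved to the left-hand side, differentiate term by term:
  d/dx[12x^3] = 36x^2
  d/dx[-12x] = -12
  d/dx[y^3] = 3y^2·y'
  d/dx[-12y] = -12·y'

Separating the contributions that come from x directly and those that come through y:
  without y':      36x^2 - 12
  multiplying y':  3y^2 - 12

so (36x^2 - 12) + (3y^2 - 12)·y' = 0, and therefore
  dy/dx = -(36x^2 - 12)/(3y^2 - 12) = 4(1 - 3x^2)/(y^2 - 4)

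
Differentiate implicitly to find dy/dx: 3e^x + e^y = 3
Differentiate the relation implicitly: treat y = y(x) and apply the chain rule, so every y-derivative picks up a y' = dy/dx factor.

With everything moved to the left-hand side, differentiate term by term:
  d/dx[3e^(x)] = 3e^(x)
  d/dx[e^(y)] = y'·e^(y)
  d/dx[-3] = 0

Separating the contributions that come from x directly and those that come through y:
  without y':      3e^(x)
  multiplying y':  e^(y)

so (3e^(x)) + (e^(y))·y' = 0, and therefore
  dy/dx = -(3e^(x))/(e^(y)) = -3e^(x - y)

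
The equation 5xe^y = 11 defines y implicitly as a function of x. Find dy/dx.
Differentiate the relation implicitly: treat y = y(x) and apply the chain rule, so every y-derivative picks up a y' = dy/dx factor.

With everything moved to the left-hand side, differentiate term by term:
  d/dx[5x·e^(y)] = 5x·y'·e^(y) + 5e^(y)
  d/dx[-11] = 0

Separating the contributions that come from x directly and those that come through y:
  without y':      5e^(y)
  multiplying y':  5x·e^(y)

so (5e^(y)) + (5x·e^(y))·y' = 0, and therefore
  dy/dx = -(5e^(y))/(5x·e^(y)) = -1/x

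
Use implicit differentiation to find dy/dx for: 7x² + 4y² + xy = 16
Differentiate the relation implicitly: treat y = y(x) and apply the chain rule, so every y-derivative picks up a y' = dy/dx factor.

With everything moved to the left-hand side, differentiate term by term:
  d/dx[7x^2] = 14x
  d/dx[xy] = x·y' + y
  d/dx[4y^2] = 8y·y'
  d/dx[-16] = 0

Separating the contributions that come from x directly and those that come through y:
  without y':      14x + y
  multiplying y':  x + 8y

so (14x + y) + (x + 8y)·y' = 0, and therefore
  dy/dx = -(14x + y)/(x + 8y) = (-14x - y)/(x + 8y)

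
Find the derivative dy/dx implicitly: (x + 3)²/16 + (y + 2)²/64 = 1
Differentiate both sides with respect to x, treating y as y(x). By the chain rule, any term containing y contributes a factor of y' = dy/dx when we differentiate it.

Move every term to one side and write the relation as F(x, y) = 0. Term by term,
  d/dx[(x + 3)^2/16] = x/8 + 3/8
  d/dx[(y + 2)^2/64] = y'(y + 2)/32
  d/dx[-1] = 0

The pieces without y' make up ∂F/∂x and the coefficient of y' is ∂F/∂y:
  ∂F/∂x = x/8 + 3/8,
  ∂F/∂y = y/32 + 1/16.

Since d/dx[F] = ∂F/∂x + (∂F/∂y)·y' = 0, solve for y':
  (∂F/∂y)·y' = -∂F/∂x
  dy/dx = -(∂F/∂x)/(∂F/∂y) = -(x/8 + 3/8)/(y/32 + 1/16)
        = -((x + 3)/8)/((y + 2)/32) = 4(-x - 3)/(y + 2)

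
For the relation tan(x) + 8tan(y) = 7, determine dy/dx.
Differentiate both sides with respect to x, treating y as y(x). By the chain rule, any term containing y contributes a factor of y' = dy/dx when we differentiate it.

Move every term to one side and write the relation as F(x, y) = 0. Term by term,
  d/dx[tan(x)] = tan(x)^2 + 1
  d/dx[8tan(y)] = 8·y'(tan(y)^2 + 1)
  d/dx[-7] = 0

The pieces without y' make up ∂F/∂x and the coefficient of y' is ∂F/∂y:
  ∂F/∂x = tan(x)^2 + 1,
  ∂F/∂y = 8tan(y)^2 + 8.

Since d/dx[F] = ∂F/∂x + (∂F/∂y)·y' = 0, solve for y':
  (∂F/∂y)·y' = -∂F/∂x
  dy/dx = -(∂F/∂x)/(∂F/∂y) = -(tan(x)^2 + 1)/(8tan(y)^2 + 8) = -cos(y)^2/(8cos(x)^2)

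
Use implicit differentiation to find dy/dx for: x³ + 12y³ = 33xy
Apply d/dx to both sides, remembering that y depends on x. Each occurrence of y therefore brings in a y' = dy/dx via the chain rule.

With F(x, y) equal to the left-hand side minus the right, differentiate F term by term:
  d/dx[x^3] = 3x^2
  d/dx[-33xy] = -33x·y' - 33y
  d/dx[12y^3] = 36y^2·y'
Adding these up, d/dx[F] = 0 becomes
  (3x^2 - 33y) + (-33x + 36y^2)·y' = 0,
so isolating y',
  dy/dx = -(3x^2 - 33y)/(-33x + 36y^2) = (x^2 - 11y)/(11x - 12y^2)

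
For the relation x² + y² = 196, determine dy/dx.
Differentiate the relation implicitly: treat y = y(x) and apply the chain rule, so every y-derivative picks up a y' = dy/dx factor.

With everything moved to the left-hand side, differentiate term by term:
  d/dx[x^2] = 2x
  d/dx[y^2] = 2y·y'
  d/dx[-196] = 0

Separating the contributions that come from x directly and those that come through y:
  without y':      2x
  multiplying y':  2y

so (2x) + (2y)·y' = 0, and therefore
  dy/dx = -(2x)/(2y) = -x/y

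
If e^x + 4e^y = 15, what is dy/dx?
Differentiate the relation implicitly: treat y = y(x) and apply the chain rule, so every y-derivative picks up a y' = dy/dx factor.

With everything moved to the left-hand side, differentiate term by term:
  d/dx[e^(x)] = e^(x)
  d/dx[4e^(y)] = 4·y'·e^(y)
  d/dx[-15] = 0

Separating the contributions that come from x directly and those that come through y:
  without y':      e^(x)
  multiplying y':  4e^(y)

so (e^(x)) + (4e^(y))·y' = 0, and therefore
  dy/dx = -(e^(x))/(4e^(y)) = -e^(x - y)/4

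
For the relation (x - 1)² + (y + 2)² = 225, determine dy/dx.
Apply d/dx to both sides, remembering that y depends on x. Each occurrence of y therefore brings in a y' = dy/dx via the chain rule.

With F(x, y) equal to the left-hand side minus the right, differentiate F term by term:
  d/dx[(x - 1)^2] = 2x - 2
  d/dx[(y + 2)^2] = 2·y'(y + 2)
  d/dx[-225] = 0
Adding these up, d/dx[F] = 0 becomes
  (2x - 2) + (2y + 4)·y' = 0,
so isolating y',
  dy/dx = -(2x - 2)/(2y + 4) = (1 - x)/(y + 2)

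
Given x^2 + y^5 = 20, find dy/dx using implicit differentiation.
Take d/dx of both sides. Since y is implicitly a function of x, the chain rule attaches a y' = dy/dx factor whenever we differentiate through y.

Set F(x, y) = (left side) − (right side), so the curve is F = 0. Differentiating each term of F:
  d/dx[x^2] = 2x
  d/dx[y^5] = 5y^4·y'
  d/dx[-20] = 0

Collecting, the y'-free part is the partial derivative in x and the y' coefficient is the partial derivative in y:
  ∂F/∂x = 2x
  ∂F/∂y = 5y^4

so d/dx[F(x, y(x))] = ∂F/∂x + (∂F/∂y)·y' = 0. Rearranging,
  dy/dx = -(∂F/∂x)/(∂F/∂y) = -(2x)/(5y^4) = -2x/(5y^4)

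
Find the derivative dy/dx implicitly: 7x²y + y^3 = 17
Apply d/dx to both sides, remembering that y depends on x. Each occurrence of y therefore brings in a y' = dy/dx via the chain rule.

With F(x, y) equal to the left-hand side minus the right, differentiate F term by term:
  d/dx[7x^2y] = 7x^2·y' + 14xy
  d/dx[y^3] = 3y^2·y'
  d/dx[-17] = 0
Adding these up, d/dx[F] = 0 becomes
  (14xy) + (7x^2 + 3y^2)·y' = 0,
so isolating y',
  dy/dx = -(14xy)/(7x^2 + 3y^2) = -14xy/(7x^2 + 3y^2)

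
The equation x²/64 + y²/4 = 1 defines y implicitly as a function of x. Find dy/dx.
Apply d/dx to both sides, remembering that y depends on x. Each occurrence of y therefore brings in a y' = dy/dx via the chain rule.

With F(x, y) equal to the left-hand side minus the right, differentiate F term by term:
  d/dx[x^2/64] = x/32
  d/dx[y^2/4] = y·y'/2
  d/dx[-1] = 0
Adding these up, d/dx[F] = 0 becomes
  (x/32) + (y/2)·y' = 0,
so isolating y',
  dy/dx = -(x/32)/(y/2) = -x/(16y)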